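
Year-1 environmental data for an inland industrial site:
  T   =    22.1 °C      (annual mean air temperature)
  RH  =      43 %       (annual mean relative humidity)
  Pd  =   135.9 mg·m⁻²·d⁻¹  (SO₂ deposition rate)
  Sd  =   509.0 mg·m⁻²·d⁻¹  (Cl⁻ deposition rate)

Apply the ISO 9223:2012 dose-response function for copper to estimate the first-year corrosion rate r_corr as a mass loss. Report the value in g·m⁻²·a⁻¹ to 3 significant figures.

r_corr = 7.68 g·m⁻²·a⁻¹

copper: f(T) = -0.080·(T−10) [T>10 °C] = -0.9680
  Pd branch = 0.0053·Pd^0.26·e^(0.059·RH+f) = 0.09127 μm/a
  Sd branch = 0.01025·Sd^0.27·e^(0.036·RH+0.049·T) = 0.7658 μm/a
  r_corr = 0.09127 + 0.7658 = 0.8571 μm/a
Convert to mass loss: 0.8571 μm/a × 8.96 g/cm³ = 7.679 g·m⁻²·a⁻¹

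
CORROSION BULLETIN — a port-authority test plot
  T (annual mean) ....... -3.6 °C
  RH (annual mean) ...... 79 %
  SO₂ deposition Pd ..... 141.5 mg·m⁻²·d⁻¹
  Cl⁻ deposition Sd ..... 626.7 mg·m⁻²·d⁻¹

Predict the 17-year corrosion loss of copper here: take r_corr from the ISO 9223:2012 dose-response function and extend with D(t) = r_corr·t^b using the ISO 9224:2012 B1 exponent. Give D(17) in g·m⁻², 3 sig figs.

copper: f(T) = +0.126·(T−10) [T≤10 °C] = -1.7136
  SO₂ term: 0.0053·141.5^0.26·exp(0.059·79-1.7136) = 0.366
  Sd branch = 0.01025·Sd^0.27·e^(0.036·RH+0.049·T) = 0.8403 μm/a
  r_corr = 0.366 + 0.8403 = 1.206 μm/a
ISO 9224: D(t) = r_corr · t^b with b = 0.667 (copper, B1)
  D(17) = 1.206 × 17^0.667 = 1.206 × 6.618 = 7.983 μm
  Mass loss = 7.983 μm × 8.96 g/cm³ = 71.53 g·m⁻²

D(17) = 71.5 g·m⁻²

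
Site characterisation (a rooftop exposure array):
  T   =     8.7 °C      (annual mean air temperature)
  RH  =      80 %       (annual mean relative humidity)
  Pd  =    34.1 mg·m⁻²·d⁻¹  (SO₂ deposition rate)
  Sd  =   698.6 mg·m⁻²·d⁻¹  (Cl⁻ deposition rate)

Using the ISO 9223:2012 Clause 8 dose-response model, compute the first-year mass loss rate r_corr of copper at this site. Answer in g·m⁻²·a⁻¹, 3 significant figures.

r_corr = 26.0 g·m⁻²·a⁻¹

copper: temperature factor f = +0.126·(-1.3) = -0.1638
  SO₂ term: 0.0053·34.1^0.26·exp(0.059·80-0.1638) = 1.263
  Sd branch = 0.01025·Sd^0.27·e^(0.036·RH+0.049·T) = 1.639 μm/a
  r_corr = 1.263 + 1.639 = 2.902 μm/a
Convert to mass loss: 2.902 μm/a × 8.96 g/cm³ = 26 g·m⁻²·a⁻¹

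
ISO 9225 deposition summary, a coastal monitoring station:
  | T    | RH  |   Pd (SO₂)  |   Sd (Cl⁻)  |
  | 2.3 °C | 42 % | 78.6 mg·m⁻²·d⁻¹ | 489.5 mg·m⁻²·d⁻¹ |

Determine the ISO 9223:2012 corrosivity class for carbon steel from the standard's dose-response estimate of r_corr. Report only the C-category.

C3

carbon steel: f(T) = +0.150·(T−10) [T≤10 °C] = -1.1550
  sulphur-dioxide contribution → 12.5 μm/a
  chloride contribution → 20.8 μm/a
  total first-year rate 33.3 μm/a
Category bounds: 25…50 μm/a bracket r_corr ⇒ C3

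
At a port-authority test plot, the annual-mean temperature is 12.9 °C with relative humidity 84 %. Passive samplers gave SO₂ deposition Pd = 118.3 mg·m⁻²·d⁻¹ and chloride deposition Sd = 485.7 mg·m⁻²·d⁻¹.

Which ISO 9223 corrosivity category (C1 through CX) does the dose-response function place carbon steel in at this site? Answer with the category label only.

carbon steel: temperature factor f = -0.054·(2.9) = -0.1566
  Pd branch = 1.77·Pd^0.52·e^(0.02·RH+f) = 97.17 μm/a
  Cl⁻ term: 0.102·485.7^0.62·exp(0.033·84+0.04·12.9) = 126.5
  r_corr = 97.17 + 126.5 = 223.7 μm/a
ISO 9223 Table 2 (carbon steel): 200 < 224 ≤ 700 μm/a ⇒ CX

CX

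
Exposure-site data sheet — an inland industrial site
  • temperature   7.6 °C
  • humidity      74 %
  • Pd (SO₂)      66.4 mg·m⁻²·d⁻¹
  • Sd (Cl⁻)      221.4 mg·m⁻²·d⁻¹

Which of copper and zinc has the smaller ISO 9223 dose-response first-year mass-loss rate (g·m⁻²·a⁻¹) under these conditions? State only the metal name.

copper

copper: temperature factor f = +0.126·(-2.4) = -0.3024
  sulphur-dioxide contribution → 0.918 μm/a
  chloride contribution → 0.9175 μm/a
  ⇒ r_corr(copper) = 1.836 μm/a
  mass loss = 1.836 μm/a × 8.96 g/cm³ = 16.45 g·m⁻²·a⁻¹
zinc: temperature factor f = +0.038·(-2.4) = -0.0912
  sulphur-dioxide contribution → 2.244 μm/a
  chloride contribution → 1.311 μm/a
  ⇒ r_corr(zinc) = 3.555 μm/a
  mass loss = 3.555 μm/a × 7.14 g/cm³ = 25.38 g·m⁻²·a⁻¹
Ordering by g·m⁻²·a⁻¹: zinc (25.4) > copper (16.4)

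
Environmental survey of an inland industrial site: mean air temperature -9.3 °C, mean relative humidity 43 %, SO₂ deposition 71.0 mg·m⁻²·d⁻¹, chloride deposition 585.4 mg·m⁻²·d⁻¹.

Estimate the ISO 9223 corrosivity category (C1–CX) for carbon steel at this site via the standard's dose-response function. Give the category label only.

C2

carbon steel: f(T) = +0.150·(T−10) [T≤10 °C] = -2.8950
  sulphur-dioxide contribution → 2.122 μm/a
  chloride contribution → 15.11 μm/a
  total first-year rate 17.23 μm/a
ISO 9223 Table 2 (carbon steel): 1.3 < 17.2 ≤ 25 μm/a ⇒ C2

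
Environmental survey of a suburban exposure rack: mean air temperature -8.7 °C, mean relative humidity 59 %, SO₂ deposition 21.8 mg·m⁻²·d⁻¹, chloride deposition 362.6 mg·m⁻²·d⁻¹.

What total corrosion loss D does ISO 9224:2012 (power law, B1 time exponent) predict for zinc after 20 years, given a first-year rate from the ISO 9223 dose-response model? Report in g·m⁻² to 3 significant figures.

D(20) = 61.7 g·m⁻²

zinc: T≤10 °C ⇒ hinge +0.038·(-8.7−10) = -0.7106
  Pd branch = 0.0129·Pd^0.44·e^(0.046·RH+f) = 0.3712 μm/a
  Sd branch = 0.0175·Sd^0.57·e^(0.008·RH+0.085·T) = 0.3852 μm/a
  sum: 0.3712 + 0.3852 → r_corr = 0.7564 μm/a
Long-term exponent b (ISO 9224 Table 2, B1) = 0.813
  D(20) = 0.7564 × 20^0.813 = 0.7564 × 11.42 = 8.64 μm
  Mass loss = 8.64 μm × 7.14 g/cm³ = 61.69 g·m⁻²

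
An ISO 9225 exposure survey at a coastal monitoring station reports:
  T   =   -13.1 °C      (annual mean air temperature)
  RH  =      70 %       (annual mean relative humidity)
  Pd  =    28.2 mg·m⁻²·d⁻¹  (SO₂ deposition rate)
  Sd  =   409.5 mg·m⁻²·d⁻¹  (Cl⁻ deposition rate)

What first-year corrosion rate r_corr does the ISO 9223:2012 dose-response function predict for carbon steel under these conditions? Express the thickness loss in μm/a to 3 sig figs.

r_corr = 26.6 μm/a

carbon steel: T≤10 °C ⇒ hinge +0.150·(-13.1−10) = -3.4650
  sulphur-dioxide contribution → 1.274 μm/a
  chloride contribution → 25.34 μm/a
  ⇒ r_corr(carbon steel) = 26.62 μm/a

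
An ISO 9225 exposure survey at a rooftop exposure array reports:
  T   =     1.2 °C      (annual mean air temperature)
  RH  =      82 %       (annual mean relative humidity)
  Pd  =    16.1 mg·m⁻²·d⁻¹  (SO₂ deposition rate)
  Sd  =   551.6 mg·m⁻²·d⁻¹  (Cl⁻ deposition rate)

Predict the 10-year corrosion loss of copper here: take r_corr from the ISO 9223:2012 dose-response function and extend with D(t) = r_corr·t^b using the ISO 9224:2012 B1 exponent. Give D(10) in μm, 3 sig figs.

copper: f(T) = +0.126·(T−10) [T≤10 °C] = -1.1088
  Pd branch = 0.0053·Pd^0.26·e^(0.059·RH+f) = 0.4546 μm/a
  Sd branch = 0.01025·Sd^0.27·e^(0.036·RH+0.049·T) = 1.144 μm/a
  sum: 0.4546 + 1.144 → r_corr = 1.599 μm/a
Power-law: D(10) = r_corr · 10^0.667
  D(10) = 1.599 × 10^0.667 = 1.599 × 4.645 = 7.427 μm

D(10) = 7.43 μm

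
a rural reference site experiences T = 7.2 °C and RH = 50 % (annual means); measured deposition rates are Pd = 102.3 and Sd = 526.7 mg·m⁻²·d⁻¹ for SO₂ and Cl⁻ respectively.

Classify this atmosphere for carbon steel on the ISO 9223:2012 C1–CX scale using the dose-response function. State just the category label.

C4

carbon steel: f(T) = +0.150·(T−10) [T≤10 °C] = -0.4200
  sulphur-dioxide contribution → 35.08 μm/a
  chloride contribution → 34.49 μm/a
  ⇒ r_corr(carbon steel) = 69.56 μm/a
ISO 9223 Table 2 (carbon steel): 50 < 69.6 ≤ 80 μm/a ⇒ C4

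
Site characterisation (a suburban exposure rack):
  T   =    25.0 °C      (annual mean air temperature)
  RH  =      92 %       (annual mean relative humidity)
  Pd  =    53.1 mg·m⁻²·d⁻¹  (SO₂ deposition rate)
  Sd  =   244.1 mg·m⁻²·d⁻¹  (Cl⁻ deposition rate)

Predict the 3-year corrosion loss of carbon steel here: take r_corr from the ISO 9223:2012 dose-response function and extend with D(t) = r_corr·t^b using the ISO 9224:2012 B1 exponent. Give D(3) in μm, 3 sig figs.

D(3) = 379 μm

carbon steel: T>10 °C ⇒ hinge -0.054·(25.0−10) = -0.8100
  Pd branch = 1.77·Pd^0.52·e^(0.02·RH+f) = 39.12 μm/a
  Cl⁻ term: 0.102·244.1^0.62·exp(0.033·92+0.04·25.0) = 174.5
  r_corr = 39.12 + 174.5 = 213.6 μm/a
Long-term exponent b (ISO 9224 Table 2, B1) = 0.523
  D(3) = 213.6 × 3^0.523 = 213.6 × 1.776 = 379.4 μm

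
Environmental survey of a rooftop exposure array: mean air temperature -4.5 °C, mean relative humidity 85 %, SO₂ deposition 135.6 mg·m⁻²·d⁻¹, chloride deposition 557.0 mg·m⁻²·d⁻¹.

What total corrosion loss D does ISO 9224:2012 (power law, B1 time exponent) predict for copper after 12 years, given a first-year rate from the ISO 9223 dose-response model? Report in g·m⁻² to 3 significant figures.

copper: T≤10 °C ⇒ hinge +0.126·(-4.5−10) = -1.8270
  SO₂ term: 0.0053·135.6^0.26·exp(0.059·85-1.8270) = 0.4605
  Cl⁻ term: 0.01025·557.0^0.27·exp(0.036·85+0.049·-4.5) = 0.9667
  r_corr = 0.4605 + 0.9667 = 1.427 μm/a
ISO 9224: D(t) = r_corr · t^b with b = 0.667 (copper, B1)
  D(12) = 1.427 × 12^0.667 = 1.427 × 5.246 = 7.487 μm
  Mass loss = 7.487 μm × 8.96 g/cm³ = 67.08 g·m⁻²

D(12) = 67.1 g·m⁻²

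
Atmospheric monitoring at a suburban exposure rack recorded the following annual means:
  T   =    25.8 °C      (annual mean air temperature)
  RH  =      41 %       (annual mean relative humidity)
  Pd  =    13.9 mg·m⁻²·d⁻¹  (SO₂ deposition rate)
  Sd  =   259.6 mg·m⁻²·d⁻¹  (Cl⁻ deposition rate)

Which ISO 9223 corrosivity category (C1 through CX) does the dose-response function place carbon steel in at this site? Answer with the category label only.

C3

carbon steel: temperature factor f = -0.054·(15.8) = -0.8532
  Pd branch = 1.77·Pd^0.52·e^(0.02·RH+f) = 6.729 μm/a
  Sd branch = 0.102·Sd^0.62·e^(0.033·RH+0.04·T) = 34.77 μm/a
  sum: 6.729 + 34.77 → r_corr = 41.5 μm/a
Category bounds: 25…50 μm/a bracket r_corr ⇒ C3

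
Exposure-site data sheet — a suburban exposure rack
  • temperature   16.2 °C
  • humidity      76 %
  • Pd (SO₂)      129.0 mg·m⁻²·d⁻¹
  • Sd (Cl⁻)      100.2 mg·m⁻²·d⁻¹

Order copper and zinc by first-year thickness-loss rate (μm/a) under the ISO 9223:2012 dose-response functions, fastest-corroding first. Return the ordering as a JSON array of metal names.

copper: f(T) = -0.080·(T−10) [T>10 °C] = -0.4960
  Pd branch = 0.0053·Pd^0.26·e^(0.059·RH+f) = 1.012 μm/a
  Sd branch = 0.01025·Sd^0.27·e^(0.036·RH+0.049·T) = 1.213 μm/a
  sum: 1.012 + 1.213 → r_corr = 2.225 μm/a
zinc: f(T) = -0.071·(T−10) [T>10 °C] = -0.4402
  Pd branch = 0.0129·Pd^0.44·e^(0.046·RH+f) = 2.325 μm/a
  Cl⁻ term: 0.0175·100.2^0.57·exp(0.008·76+0.085·16.2) = 1.76
  sum: 2.325 + 1.76 → r_corr = 4.085 μm/a
Ordering by μm/a: zinc (4.09) > copper (2.22)

["zinc", "copper"]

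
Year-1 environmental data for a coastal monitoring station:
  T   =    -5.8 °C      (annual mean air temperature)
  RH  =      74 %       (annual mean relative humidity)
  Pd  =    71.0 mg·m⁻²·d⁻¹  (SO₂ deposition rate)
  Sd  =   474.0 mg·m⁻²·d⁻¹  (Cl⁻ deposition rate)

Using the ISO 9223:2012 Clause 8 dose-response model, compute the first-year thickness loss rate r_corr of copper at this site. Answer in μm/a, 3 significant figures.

copper: f(T) = +0.126·(T−10) [T≤10 °C] = -1.9908
  Pd branch = 0.0053·Pd^0.26·e^(0.059·RH+f) = 0.1726 μm/a
  Sd branch = 0.01025·Sd^0.27·e^(0.036·RH+0.049·T) = 0.5844 μm/a
  r_corr = 0.1726 + 0.5844 = 0.757 μm/a

r_corr = 0.757 μm/a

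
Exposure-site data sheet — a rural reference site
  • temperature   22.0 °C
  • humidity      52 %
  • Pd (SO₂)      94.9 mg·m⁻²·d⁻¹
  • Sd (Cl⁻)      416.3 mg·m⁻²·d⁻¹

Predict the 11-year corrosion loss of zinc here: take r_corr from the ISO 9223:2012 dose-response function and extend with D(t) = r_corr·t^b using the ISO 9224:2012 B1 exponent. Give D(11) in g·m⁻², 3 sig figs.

D(11) = 291 g·m⁻²

zinc: T>10 °C ⇒ hinge -0.071·(22.0−10) = -0.8520
  Pd branch = 0.0129·Pd^0.44·e^(0.046·RH+f) = 0.4461 μm/a
  Sd branch = 0.0175·Sd^0.57·e^(0.008·RH+0.085·T) = 5.357 μm/a
  r_corr = 0.4461 + 5.357 = 5.803 μm/a
Long-term exponent b (ISO 9224 Table 2, B1) = 0.813
  D(11) = 5.803 × 11^0.813 = 5.803 × 7.025 = 40.76 μm
  Mass loss = 40.76 μm × 7.14 g/cm³ = 291.1 g·m⁻²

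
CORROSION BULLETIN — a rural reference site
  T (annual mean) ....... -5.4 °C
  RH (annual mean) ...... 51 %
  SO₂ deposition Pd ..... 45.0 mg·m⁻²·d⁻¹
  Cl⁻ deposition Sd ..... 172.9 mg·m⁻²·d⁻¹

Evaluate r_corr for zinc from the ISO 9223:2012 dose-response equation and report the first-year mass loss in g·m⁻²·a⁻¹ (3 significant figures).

r_corr = 5.10 g·m⁻²·a⁻¹

zinc: temperature factor f = +0.038·(-15.4) = -0.5852
  SO₂ term: 0.0129·45.0^0.44·exp(0.046·51-0.5852) = 0.4006
  Cl⁻ term: 0.0175·172.9^0.57·exp(0.008·51+0.085·-5.4) = 0.3136
  r_corr = 0.4006 + 0.3136 = 0.7142 μm/a
Convert to mass loss: 0.7142 μm/a × 7.14 g/cm³ = 5.1 g·m⁻²·a⁻¹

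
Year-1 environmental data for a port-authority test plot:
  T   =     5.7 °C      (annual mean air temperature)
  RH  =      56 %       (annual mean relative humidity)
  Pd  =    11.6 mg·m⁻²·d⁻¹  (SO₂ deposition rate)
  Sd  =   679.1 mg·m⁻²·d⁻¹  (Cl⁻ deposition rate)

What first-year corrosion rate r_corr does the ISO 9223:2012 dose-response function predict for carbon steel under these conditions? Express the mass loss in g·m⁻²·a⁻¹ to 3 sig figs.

r_corr = 444 g·m⁻²·a⁻¹

carbon steel: f(T) = +0.150·(T−10) [T≤10 °C] = -0.6450
  Pd branch = 1.77·Pd^0.52·e^(0.02·RH+f) = 10.18 μm/a
  Sd branch = 0.102·Sd^0.62·e^(0.033·RH+0.04·T) = 46.34 μm/a
  r_corr = 10.18 + 46.34 = 56.52 μm/a
Convert to mass loss: 56.52 μm/a × 7.85 g/cm³ = 443.7 g·m⁻²·a⁻¹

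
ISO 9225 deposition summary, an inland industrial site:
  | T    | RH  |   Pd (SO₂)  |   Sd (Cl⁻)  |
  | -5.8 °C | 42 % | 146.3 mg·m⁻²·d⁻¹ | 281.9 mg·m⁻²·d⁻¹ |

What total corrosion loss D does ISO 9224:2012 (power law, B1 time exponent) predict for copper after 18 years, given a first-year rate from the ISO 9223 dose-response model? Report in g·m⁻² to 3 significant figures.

copper: temperature factor f = +0.126·(-15.8) = -1.9908
  Pd branch = 0.0053·Pd^0.26·e^(0.059·RH+f) = 0.03154 μm/a
  Cl⁻ term: 0.01025·281.9^0.27·exp(0.036·42+0.049·-5.8) = 0.1605
  r_corr = 0.03154 + 0.1605 = 0.192 μm/a
Long-term exponent b (ISO 9224 Table 2, B1) = 0.667
  D(18) = 0.192 × 18^0.667 = 0.192 × 6.875 = 1.32 μm
  Mass loss = 1.32 μm × 8.96 g/cm³ = 11.83 g·m⁻²

D(18) = 11.8 g·m⁻²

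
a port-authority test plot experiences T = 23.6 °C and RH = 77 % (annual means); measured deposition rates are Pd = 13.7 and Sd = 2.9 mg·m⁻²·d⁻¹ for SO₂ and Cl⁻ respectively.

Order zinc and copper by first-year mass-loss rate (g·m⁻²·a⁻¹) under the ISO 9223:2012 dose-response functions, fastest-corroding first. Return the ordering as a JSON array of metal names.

["copper", "zinc"]

zinc: T>10 °C ⇒ hinge -0.071·(23.6−10) = -0.9656
  SO₂ term: 0.0129·13.7^0.44·exp(0.046·77-0.9656) = 0.5366
  Cl⁻ term: 0.0175·2.9^0.57·exp(0.008·77+0.085·23.6) = 0.4419
  sum: 0.5366 + 0.4419 → r_corr = 0.9785 μm/a
  mass loss = 0.9785 μm/a × 7.14 g/cm³ = 6.987 g·m⁻²·a⁻¹
copper: f(T) = -0.080·(T−10) [T>10 °C] = -1.0880
  SO₂ term: 0.0053·13.7^0.26·exp(0.059·77-1.0880) = 0.3314
  Cl⁻ term: 0.01025·2.9^0.27·exp(0.036·77+0.049·23.6) = 0.6945
  r_corr = 0.3314 + 0.6945 = 1.026 μm/a
  mass loss = 1.026 μm/a × 8.96 g/cm³ = 9.192 g·m⁻²·a⁻¹
Ordering by g·m⁻²·a⁻¹: copper (9.19) > zinc (6.99)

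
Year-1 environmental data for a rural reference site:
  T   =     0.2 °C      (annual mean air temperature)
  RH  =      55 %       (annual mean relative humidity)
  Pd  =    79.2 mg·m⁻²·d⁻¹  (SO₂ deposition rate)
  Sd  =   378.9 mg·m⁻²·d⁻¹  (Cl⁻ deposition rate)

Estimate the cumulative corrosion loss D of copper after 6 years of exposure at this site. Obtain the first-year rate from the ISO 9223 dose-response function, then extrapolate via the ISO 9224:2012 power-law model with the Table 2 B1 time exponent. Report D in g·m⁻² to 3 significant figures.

copper: f(T) = +0.126·(T−10) [T≤10 °C] = -1.2348
  SO₂ term: 0.0053·79.2^0.26·exp(0.059·55-1.2348) = 0.1233
  Cl⁻ term: 0.01025·378.9^0.27·exp(0.036·55+0.049·0.2) = 0.3725
  r_corr = 0.1233 + 0.3725 = 0.4958 μm/a
Power-law: D(6) = r_corr · 6^0.667
  D(6) = 0.4958 × 6^0.667 = 0.4958 × 3.304 = 1.638 μm
  Mass loss = 1.638 μm × 8.96 g/cm³ = 14.68 g·m⁻²

D(6) = 14.7 g·m⁻²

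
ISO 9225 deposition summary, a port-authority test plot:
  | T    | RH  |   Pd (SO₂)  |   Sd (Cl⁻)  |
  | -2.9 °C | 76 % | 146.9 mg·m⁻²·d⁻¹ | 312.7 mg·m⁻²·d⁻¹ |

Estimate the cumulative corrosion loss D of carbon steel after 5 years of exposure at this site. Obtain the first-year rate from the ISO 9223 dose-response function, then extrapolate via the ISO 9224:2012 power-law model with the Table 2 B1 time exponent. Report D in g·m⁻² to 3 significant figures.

D(5) = 1.00e+03 g·m⁻²

carbon steel: f(T) = +0.150·(T−10) [T≤10 °C] = -1.9350
  SO₂ term: 1.77·146.9^0.52·exp(0.02·76-1.9350) = 15.65
  Sd branch = 0.102·Sd^0.62·e^(0.033·RH+0.04·T) = 39.3 μm/a
  r_corr = 15.65 + 39.3 = 54.95 μm/a
Power-law: D(5) = r_corr · 5^0.523
  D(5) = 54.95 × 5^0.523 = 54.95 × 2.32 = 127.5 μm
  Mass loss = 127.5 μm × 7.85 g/cm³ = 1001 g·m⁻²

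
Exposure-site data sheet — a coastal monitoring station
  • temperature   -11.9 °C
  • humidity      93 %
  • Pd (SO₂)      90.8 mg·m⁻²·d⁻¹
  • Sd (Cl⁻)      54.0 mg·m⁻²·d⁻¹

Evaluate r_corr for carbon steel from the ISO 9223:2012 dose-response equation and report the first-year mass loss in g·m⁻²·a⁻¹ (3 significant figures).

r_corr = 162 g·m⁻²·a⁻¹

carbon steel: temperature factor f = +0.150·(-21.9) = -3.2850
  Pd branch = 1.77·Pd^0.52·e^(0.02·RH+f) = 4.439 μm/a
  Cl⁻ term: 0.102·54.0^0.62·exp(0.033·93+0.04·-11.9) = 16.17
  r_corr = 4.439 + 16.17 = 20.61 μm/a
Convert to mass loss: 20.61 μm/a × 7.85 g/cm³ = 161.8 g·m⁻²·a⁻¹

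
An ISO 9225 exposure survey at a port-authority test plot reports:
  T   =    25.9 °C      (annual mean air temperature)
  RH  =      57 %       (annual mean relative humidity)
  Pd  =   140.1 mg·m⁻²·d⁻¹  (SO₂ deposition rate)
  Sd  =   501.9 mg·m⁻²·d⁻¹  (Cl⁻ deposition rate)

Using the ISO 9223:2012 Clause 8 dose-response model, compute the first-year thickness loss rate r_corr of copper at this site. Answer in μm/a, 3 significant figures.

copper: temperature factor f = -0.080·(15.9) = -1.2720
  sulphur-dioxide contribution → 0.155 μm/a
  chloride contribution → 1.521 μm/a
  ⇒ r_corr(copper) = 1.676 μm/a

r_corr = 1.68 μm/a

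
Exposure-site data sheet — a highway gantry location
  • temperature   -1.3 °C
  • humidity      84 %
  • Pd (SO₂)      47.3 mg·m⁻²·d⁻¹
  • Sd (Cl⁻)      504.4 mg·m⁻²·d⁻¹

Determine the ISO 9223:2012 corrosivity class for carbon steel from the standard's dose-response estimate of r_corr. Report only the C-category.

C5

carbon steel: f(T) = +0.150·(T−10) [T≤10 °C] = -1.6950
  SO₂ term: 1.77·47.3^0.52·exp(0.02·84-1.6950) = 12.95
  Sd branch = 0.102·Sd^0.62·e^(0.033·RH+0.04·T) = 73.38 μm/a
  sum: 12.95 + 73.38 → r_corr = 86.34 μm/a
Category bounds: 80…200 μm/a bracket r_corr ⇒ C5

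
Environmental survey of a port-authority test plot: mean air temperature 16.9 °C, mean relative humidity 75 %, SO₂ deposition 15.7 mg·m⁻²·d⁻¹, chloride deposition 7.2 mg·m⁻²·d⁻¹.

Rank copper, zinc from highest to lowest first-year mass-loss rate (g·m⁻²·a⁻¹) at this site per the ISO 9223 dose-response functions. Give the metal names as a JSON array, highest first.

["copper", "zinc"]

copper: T>10 °C ⇒ hinge -0.080·(16.9−10) = -0.5520
  Pd branch = 0.0053·Pd^0.26·e^(0.059·RH+f) = 0.5215 μm/a
  Sd branch = 0.01025·Sd^0.27·e^(0.036·RH+0.049·T) = 0.5949 μm/a
  r_corr = 0.5215 + 0.5949 = 1.116 μm/a
  mass loss = 1.116 μm/a × 8.96 g/cm³ = 10 g·m⁻²·a⁻¹
zinc: temperature factor f = -0.071·(6.9) = -0.4899
  Pd branch = 0.0129·Pd^0.44·e^(0.046·RH+f) = 0.8363 μm/a
  Sd branch = 0.0175·Sd^0.57·e^(0.008·RH+0.085·T) = 0.4132 μm/a
  r_corr = 0.8363 + 0.4132 = 1.249 μm/a
  mass loss = 1.249 μm/a × 7.14 g/cm³ = 8.921 g·m⁻²·a⁻¹
Ordering by g·m⁻²·a⁻¹: copper (10) > zinc (8.92)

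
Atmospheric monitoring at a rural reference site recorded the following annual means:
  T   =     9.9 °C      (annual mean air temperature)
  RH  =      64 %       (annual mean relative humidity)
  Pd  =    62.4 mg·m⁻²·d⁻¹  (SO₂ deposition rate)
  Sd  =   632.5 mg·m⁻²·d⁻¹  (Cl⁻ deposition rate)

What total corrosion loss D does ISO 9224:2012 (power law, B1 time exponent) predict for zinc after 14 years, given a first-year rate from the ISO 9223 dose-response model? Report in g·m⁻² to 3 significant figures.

D(14) = 255 g·m⁻²

zinc: temperature factor f = +0.038·(-0.1) = -0.0038
  sulphur-dioxide contribution → 1.504 μm/a
  chloride contribution → 2.676 μm/a
  ⇒ r_corr(zinc) = 4.18 μm/a
Power-law: D(14) = r_corr · 14^0.813
  D(14) = 4.18 × 14^0.813 = 4.18 × 8.547 = 35.73 μm
  Mass loss = 35.73 μm × 7.14 g/cm³ = 255.1 g·m⁻²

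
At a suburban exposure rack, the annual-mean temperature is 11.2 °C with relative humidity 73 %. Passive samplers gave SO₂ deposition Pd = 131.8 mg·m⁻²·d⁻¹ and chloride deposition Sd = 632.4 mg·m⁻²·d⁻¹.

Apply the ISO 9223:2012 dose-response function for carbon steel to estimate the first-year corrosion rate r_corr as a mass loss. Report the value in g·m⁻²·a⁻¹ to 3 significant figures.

r_corr = 1.47e+03 g·m⁻²·a⁻¹

carbon steel: temperature factor f = -0.054·(1.2) = -0.0648
  sulphur-dioxide contribution → 90.42 μm/a
  chloride contribution → 96.83 μm/a
  total first-year rate 187.2 μm/a
Convert to mass loss: 187.2 μm/a × 7.85 g/cm³ = 1470 g·m⁻²·a⁻¹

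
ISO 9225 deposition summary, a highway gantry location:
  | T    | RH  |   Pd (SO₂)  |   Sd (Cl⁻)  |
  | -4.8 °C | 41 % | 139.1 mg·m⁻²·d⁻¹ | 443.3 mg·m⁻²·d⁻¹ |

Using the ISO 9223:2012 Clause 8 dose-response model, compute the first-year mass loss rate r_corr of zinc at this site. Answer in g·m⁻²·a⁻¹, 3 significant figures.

zinc: temperature factor f = +0.038·(-14.8) = -0.5624
  sulphur-dioxide contribution → 0.4251 μm/a
  chloride contribution → 0.5211 μm/a
  ⇒ r_corr(zinc) = 0.9462 μm/a
Convert to mass loss: 0.9462 μm/a × 7.14 g/cm³ = 6.756 g·m⁻²·a⁻¹

r_corr = 6.76 g·m⁻²·a⁻¹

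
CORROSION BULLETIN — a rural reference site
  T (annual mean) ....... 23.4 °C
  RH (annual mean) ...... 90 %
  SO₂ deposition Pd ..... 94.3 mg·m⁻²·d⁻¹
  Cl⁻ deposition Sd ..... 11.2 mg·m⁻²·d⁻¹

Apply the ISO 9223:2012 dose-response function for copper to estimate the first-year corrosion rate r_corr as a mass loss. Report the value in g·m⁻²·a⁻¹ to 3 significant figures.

r_corr = 24.9 g·m⁻²·a⁻¹

copper: f(T) = -0.080·(T−10) [T>10 °C] = -1.0720
  SO₂ term: 0.0053·94.3^0.26·exp(0.059·90-1.0720) = 1.197
  Cl⁻ term: 0.01025·11.2^0.27·exp(0.036·90+0.049·23.4) = 1.582
  r_corr = 1.197 + 1.582 = 2.779 μm/a
Convert to mass loss: 2.779 μm/a × 8.96 g/cm³ = 24.9 g·m⁻²·a⁻¹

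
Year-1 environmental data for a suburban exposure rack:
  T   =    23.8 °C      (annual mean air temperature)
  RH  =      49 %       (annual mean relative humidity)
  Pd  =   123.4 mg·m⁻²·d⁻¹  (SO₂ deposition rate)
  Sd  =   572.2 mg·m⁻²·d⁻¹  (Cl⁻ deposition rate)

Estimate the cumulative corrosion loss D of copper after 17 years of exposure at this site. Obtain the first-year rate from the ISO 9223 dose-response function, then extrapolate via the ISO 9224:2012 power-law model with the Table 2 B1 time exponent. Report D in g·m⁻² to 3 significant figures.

copper: T>10 °C ⇒ hinge -0.080·(23.8−10) = -1.1040
  SO₂ term: 0.0053·123.4^0.26·exp(0.059·49-1.1040) = 0.1107
  Sd branch = 0.01025·Sd^0.27·e^(0.036·RH+0.049·T) = 1.066 μm/a
  r_corr = 0.1107 + 1.066 = 1.177 μm/a
Power-law: D(17) = r_corr · 17^0.667
  D(17) = 1.177 × 17^0.667 = 1.177 × 6.618 = 7.788 μm
  Mass loss = 7.788 μm × 8.96 g/cm³ = 69.78 g·m⁻²

D(17) = 69.8 g·m⁻²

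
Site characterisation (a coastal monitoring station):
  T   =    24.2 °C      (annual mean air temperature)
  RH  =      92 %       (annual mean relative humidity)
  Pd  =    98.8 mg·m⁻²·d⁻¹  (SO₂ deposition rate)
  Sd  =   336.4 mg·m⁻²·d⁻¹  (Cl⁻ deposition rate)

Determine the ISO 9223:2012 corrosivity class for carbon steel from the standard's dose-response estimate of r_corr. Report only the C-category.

CX

carbon steel: f(T) = -0.054·(T−10) [T>10 °C] = -0.7668
  SO₂ term: 1.77·98.8^0.52·exp(0.02·92-0.7668) = 56.41
  Cl⁻ term: 0.102·336.4^0.62·exp(0.033·92+0.04·24.2) = 206.1
  r_corr = 56.41 + 206.1 = 262.5 μm/a
Category bounds: 200…700 μm/a bracket r_corr ⇒ CX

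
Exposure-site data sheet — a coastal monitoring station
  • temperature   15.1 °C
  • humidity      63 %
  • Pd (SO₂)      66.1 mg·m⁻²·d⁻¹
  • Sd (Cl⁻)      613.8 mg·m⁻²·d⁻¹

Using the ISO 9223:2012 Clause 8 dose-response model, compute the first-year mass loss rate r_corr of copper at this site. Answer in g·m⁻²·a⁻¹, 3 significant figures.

r_corr = 14.4 g·m⁻²·a⁻¹

copper: T>10 °C ⇒ hinge -0.080·(15.1−10) = -0.4080
  sulphur-dioxide contribution → 0.4311 μm/a
  chloride contribution → 1.174 μm/a
  ⇒ r_corr(copper) = 1.606 μm/a
Convert to mass loss: 1.606 μm/a × 8.96 g/cm³ = 14.39 g·m⁻²·a⁻¹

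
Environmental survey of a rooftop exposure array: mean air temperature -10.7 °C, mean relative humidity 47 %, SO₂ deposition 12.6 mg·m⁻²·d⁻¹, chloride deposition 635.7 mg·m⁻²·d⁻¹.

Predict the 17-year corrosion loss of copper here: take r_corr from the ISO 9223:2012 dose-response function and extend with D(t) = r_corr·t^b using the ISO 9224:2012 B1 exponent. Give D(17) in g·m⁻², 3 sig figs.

copper: f(T) = +0.126·(T−10) [T≤10 °C] = -2.6082
  Pd branch = 0.0053·Pd^0.26·e^(0.059·RH+f) = 0.01208 μm/a
  Sd branch = 0.01025·Sd^0.27·e^(0.036·RH+0.049·T) = 0.1882 μm/a
  r_corr = 0.01208 + 0.1882 = 0.2003 μm/a
Long-term exponent b (ISO 9224 Table 2, B1) = 0.667
  D(17) = 0.2003 × 17^0.667 = 0.2003 × 6.618 = 1.326 μm
  Mass loss = 1.326 μm × 8.96 g/cm³ = 11.88 g·m⁻²

D(17) = 11.9 g·m⁻²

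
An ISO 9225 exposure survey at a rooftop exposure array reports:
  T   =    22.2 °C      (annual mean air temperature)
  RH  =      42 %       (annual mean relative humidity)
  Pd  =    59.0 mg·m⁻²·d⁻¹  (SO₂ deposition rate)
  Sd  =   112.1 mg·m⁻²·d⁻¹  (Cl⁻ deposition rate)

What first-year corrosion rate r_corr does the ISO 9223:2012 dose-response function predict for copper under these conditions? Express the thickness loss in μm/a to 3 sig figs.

copper: f(T) = -0.080·(T−10) [T>10 °C] = -0.9760
  sulphur-dioxide contribution → 0.06871 μm/a
  chloride contribution → 0.4934 μm/a
  total first-year rate 0.5621 μm/a

r_corr = 0.562 μm/a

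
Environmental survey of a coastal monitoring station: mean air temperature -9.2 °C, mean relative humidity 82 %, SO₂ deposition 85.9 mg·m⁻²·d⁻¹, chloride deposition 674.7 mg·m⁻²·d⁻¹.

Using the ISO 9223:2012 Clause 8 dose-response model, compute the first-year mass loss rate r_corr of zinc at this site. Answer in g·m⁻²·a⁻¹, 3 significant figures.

zinc: temperature factor f = +0.038·(-19.2) = -0.7296
  Pd branch = 0.0129·Pd^0.44·e^(0.046·RH+f) = 1.918 μm/a
  Sd branch = 0.0175·Sd^0.57·e^(0.008·RH+0.085·T) = 0.6323 μm/a
  r_corr = 1.918 + 0.6323 = 2.55 μm/a
Convert to mass loss: 2.55 μm/a × 7.14 g/cm³ = 18.21 g·m⁻²·a⁻¹

r_corr = 18.2 g·m⁻²·a⁻¹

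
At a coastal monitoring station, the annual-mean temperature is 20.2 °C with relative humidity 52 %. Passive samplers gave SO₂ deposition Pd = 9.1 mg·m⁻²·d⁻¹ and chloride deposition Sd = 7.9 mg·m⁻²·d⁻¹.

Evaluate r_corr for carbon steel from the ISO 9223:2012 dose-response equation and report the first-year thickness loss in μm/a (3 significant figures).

carbon steel: f(T) = -0.054·(T−10) [T>10 °C] = -0.5508
  SO₂ term: 1.77·9.1^0.52·exp(0.02·52-0.5508) = 9.102
  Sd branch = 0.102·Sd^0.62·e^(0.033·RH+0.04·T) = 4.584 μm/a
  r_corr = 9.102 + 4.584 = 13.69 μm/a

r_corr = 13.7 μm/a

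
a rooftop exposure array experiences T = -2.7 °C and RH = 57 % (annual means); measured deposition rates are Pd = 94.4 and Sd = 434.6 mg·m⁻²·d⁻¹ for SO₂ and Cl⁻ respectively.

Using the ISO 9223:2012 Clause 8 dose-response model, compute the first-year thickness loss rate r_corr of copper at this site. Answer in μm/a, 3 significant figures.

copper: f(T) = +0.126·(T−10) [T≤10 °C] = -1.6002
  SO₂ term: 0.0053·94.4^0.26·exp(0.059·57-1.6002) = 0.1008
  Cl⁻ term: 0.01025·434.6^0.27·exp(0.036·57+0.049·-2.7) = 0.3603
  r_corr = 0.1008 + 0.3603 = 0.4611 μm/a

r_corr = 0.461 μm/a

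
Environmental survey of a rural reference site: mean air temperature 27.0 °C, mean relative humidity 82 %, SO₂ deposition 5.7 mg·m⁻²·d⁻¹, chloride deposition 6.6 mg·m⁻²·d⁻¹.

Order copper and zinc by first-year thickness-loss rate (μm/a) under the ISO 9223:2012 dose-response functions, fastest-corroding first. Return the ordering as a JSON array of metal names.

["copper", "zinc"]

copper: f(T) = -0.080·(T−10) [T>10 °C] = -1.3600
  SO₂ term: 0.0053·5.7^0.26·exp(0.059·82-1.3600) = 0.2699
  Cl⁻ term: 0.01025·6.6^0.27·exp(0.036·82+0.049·27.0) = 1.226
  sum: 0.2699 + 1.226 → r_corr = 1.496 μm/a
zinc: f(T) = -0.071·(T−10) [T>10 °C] = -1.2070
  Pd branch = 0.0129·Pd^0.44·e^(0.046·RH+f) = 0.3607 μm/a
  Sd branch = 0.0175·Sd^0.57·e^(0.008·RH+0.085·T) = 0.9813 μm/a
  sum: 0.3607 + 0.9813 → r_corr = 1.342 μm/a
Ordering by μm/a: copper (1.5) > zinc (1.34)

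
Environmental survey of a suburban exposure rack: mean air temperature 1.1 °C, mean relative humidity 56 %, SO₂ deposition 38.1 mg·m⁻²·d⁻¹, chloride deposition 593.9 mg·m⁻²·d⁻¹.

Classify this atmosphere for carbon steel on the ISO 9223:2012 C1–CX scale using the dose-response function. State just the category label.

carbon steel: T≤10 °C ⇒ hinge +0.150·(1.1−10) = -1.3350
  SO₂ term: 1.77·38.1^0.52·exp(0.02·56-1.3350) = 9.477
  Cl⁻ term: 0.102·593.9^0.62·exp(0.033·56+0.04·1.1) = 35.48
  r_corr = 9.477 + 35.48 = 44.96 μm/a
ISO 9223 Table 2 (carbon steel): 25 < 45 ≤ 50 μm/a ⇒ C3

C3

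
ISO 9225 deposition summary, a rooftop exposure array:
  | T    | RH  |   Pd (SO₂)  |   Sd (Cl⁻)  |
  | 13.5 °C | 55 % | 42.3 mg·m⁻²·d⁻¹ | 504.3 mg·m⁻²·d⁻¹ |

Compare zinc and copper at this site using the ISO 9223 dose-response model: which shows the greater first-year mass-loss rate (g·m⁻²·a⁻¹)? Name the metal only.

zinc: f(T) = -0.071·(T−10) [T>10 °C] = -0.2485
  sulphur-dioxide contribution → 0.6562 μm/a
  chloride contribution → 2.972 μm/a
  total first-year rate 3.628 μm/a
  mass loss = 3.628 μm/a × 7.14 g/cm³ = 25.9 g·m⁻²·a⁻¹
copper: T>10 °C ⇒ hinge -0.080·(13.5−10) = -0.2800
  sulphur-dioxide contribution → 0.2721 μm/a
  chloride contribution → 0.772 μm/a
  ⇒ r_corr(copper) = 1.044 μm/a
  mass loss = 1.044 μm/a × 8.96 g/cm³ = 9.356 g·m⁻²·a⁻¹
Ordering by g·m⁻²·a⁻¹: zinc (25.9) > copper (9.36)

zinc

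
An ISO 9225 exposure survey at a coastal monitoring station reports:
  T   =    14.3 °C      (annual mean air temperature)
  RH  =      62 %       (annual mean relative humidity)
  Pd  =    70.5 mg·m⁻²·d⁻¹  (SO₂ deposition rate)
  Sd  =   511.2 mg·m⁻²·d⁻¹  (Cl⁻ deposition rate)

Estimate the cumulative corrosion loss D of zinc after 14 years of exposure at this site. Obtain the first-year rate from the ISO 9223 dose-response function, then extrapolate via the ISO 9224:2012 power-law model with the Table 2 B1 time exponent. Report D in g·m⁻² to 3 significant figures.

zinc: f(T) = -0.071·(T−10) [T>10 °C] = -0.3053
  sulphur-dioxide contribution → 1.071 μm/a
  chloride contribution → 3.39 μm/a
  ⇒ r_corr(zinc) = 4.461 μm/a
ISO 9224: D(t) = r_corr · t^b with b = 0.813 (zinc, B1)
  D(14) = 4.461 × 14^0.813 = 4.461 × 8.547 = 38.13 μm
  Mass loss = 38.13 μm × 7.14 g/cm³ = 272.2 g·m⁻²

D(14) = 272 g·m⁻²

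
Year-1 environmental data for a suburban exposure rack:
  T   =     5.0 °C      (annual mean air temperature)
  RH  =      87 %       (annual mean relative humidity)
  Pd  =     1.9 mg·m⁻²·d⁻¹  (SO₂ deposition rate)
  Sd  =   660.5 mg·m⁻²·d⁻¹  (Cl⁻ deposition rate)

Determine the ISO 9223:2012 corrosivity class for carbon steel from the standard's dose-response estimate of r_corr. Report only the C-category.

carbon steel: temperature factor f = +0.150·(-5.0) = -0.7500
  sulphur-dioxide contribution → 6.651 μm/a
  chloride contribution → 123.2 μm/a
  ⇒ r_corr(carbon steel) = 129.9 μm/a
130 μm/a falls in (80, 200] for carbon steel → category C5

C5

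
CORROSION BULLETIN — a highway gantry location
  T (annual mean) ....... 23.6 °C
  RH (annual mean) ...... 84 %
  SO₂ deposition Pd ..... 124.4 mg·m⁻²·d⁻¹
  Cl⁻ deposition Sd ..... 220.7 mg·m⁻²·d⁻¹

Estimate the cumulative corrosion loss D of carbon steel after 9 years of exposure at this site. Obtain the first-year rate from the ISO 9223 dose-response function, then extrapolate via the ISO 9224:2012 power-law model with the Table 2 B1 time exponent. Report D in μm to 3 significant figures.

carbon steel: T>10 °C ⇒ hinge -0.054·(23.6−10) = -0.7344
  SO₂ term: 1.77·124.4^0.52·exp(0.02·84-0.7344) = 55.97
  Sd branch = 0.102·Sd^0.62·e^(0.033·RH+0.04·T) = 119 μm/a
  r_corr = 55.97 + 119 = 175 μm/a
Power-law: D(9) = r_corr · 9^0.523
  D(9) = 175 × 9^0.523 = 175 × 3.156 = 552.2 μm

D(9) = 552 μm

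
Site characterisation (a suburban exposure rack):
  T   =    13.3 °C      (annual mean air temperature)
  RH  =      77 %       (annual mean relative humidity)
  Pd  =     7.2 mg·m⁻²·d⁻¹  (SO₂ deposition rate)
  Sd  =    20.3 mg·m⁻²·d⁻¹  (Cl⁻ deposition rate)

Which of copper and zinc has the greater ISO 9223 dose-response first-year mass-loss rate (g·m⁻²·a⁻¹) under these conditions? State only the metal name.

copper: T>10 °C ⇒ hinge -0.080·(13.3−10) = -0.2640
  Pd branch = 0.0053·Pd^0.26·e^(0.059·RH+f) = 0.639 μm/a
  Sd branch = 0.01025·Sd^0.27·e^(0.036·RH+0.049·T) = 0.709 μm/a
  r_corr = 0.639 + 0.709 = 1.348 μm/a
  mass loss = 1.348 μm/a × 8.96 g/cm³ = 12.08 g·m⁻²·a⁻¹
zinc: T>10 °C ⇒ hinge -0.071·(13.3−10) = -0.2343
  SO₂ term: 0.0129·7.2^0.44·exp(0.046·77-0.2343) = 0.8401
  Cl⁻ term: 0.0175·20.3^0.57·exp(0.008·77+0.085·13.3) = 0.5582
  r_corr = 0.8401 + 0.5582 = 1.398 μm/a
  mass loss = 1.398 μm/a × 7.14 g/cm³ = 9.984 g·m⁻²·a⁻¹
Ordering by g·m⁻²·a⁻¹: copper (12.1) > zinc (9.98)

copper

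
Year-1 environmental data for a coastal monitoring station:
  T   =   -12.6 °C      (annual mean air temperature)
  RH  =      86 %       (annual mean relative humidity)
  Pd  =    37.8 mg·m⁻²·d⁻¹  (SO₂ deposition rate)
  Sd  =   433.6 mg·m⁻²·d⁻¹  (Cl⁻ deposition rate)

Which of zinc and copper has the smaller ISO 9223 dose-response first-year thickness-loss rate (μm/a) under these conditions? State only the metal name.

copper

zinc: f(T) = +0.038·(T−10) [T≤10 °C] = -0.8588
  sulphur-dioxide contribution → 1.412 μm/a
  chloride contribution → 0.3801 μm/a
  total first-year rate 1.792 μm/a
copper: T≤10 °C ⇒ hinge +0.126·(-12.6−10) = -2.8476
  sulphur-dioxide contribution → 0.1263 μm/a
  chloride contribution → 0.6298 μm/a
  ⇒ r_corr(copper) = 0.756 μm/a
Ordering by μm/a: zinc (1.79) > copper (0.756)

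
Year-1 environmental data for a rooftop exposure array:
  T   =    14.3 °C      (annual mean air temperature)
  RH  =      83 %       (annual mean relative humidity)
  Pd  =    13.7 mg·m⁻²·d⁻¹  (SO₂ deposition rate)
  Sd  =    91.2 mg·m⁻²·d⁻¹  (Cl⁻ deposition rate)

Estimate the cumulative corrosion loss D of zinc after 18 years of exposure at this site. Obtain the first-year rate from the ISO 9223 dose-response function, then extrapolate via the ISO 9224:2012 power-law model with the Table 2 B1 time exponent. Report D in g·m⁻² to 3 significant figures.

zinc: T>10 °C ⇒ hinge -0.071·(14.3−10) = -0.3053
  SO₂ term: 0.0129·13.7^0.44·exp(0.046·83-0.3053) = 1.369
  Cl⁻ term: 0.0175·91.2^0.57·exp(0.008·83+0.085·14.3) = 1.501
  r_corr = 1.369 + 1.501 = 2.87 μm/a
Long-term exponent b (ISO 9224 Table 2, B1) = 0.813
  D(18) = 2.87 × 18^0.813 = 2.87 × 10.48 = 30.09 μm
  Mass loss = 30.09 μm × 7.14 g/cm³ = 214.8 g·m⁻²

D(18) = 215 g·m⁻²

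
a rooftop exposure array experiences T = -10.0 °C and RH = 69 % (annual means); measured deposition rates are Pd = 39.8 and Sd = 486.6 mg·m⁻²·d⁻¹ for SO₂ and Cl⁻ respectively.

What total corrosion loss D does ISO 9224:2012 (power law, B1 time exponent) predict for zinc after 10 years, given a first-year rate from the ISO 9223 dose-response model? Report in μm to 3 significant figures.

D(10) = 7.61 μm

zinc: f(T) = +0.038·(T−10) [T≤10 °C] = -0.7600
  Pd branch = 0.0129·Pd^0.44·e^(0.046·RH+f) = 0.7293 μm/a
  Sd branch = 0.0175·Sd^0.57·e^(0.008·RH+0.085·T) = 0.4419 μm/a
  sum: 0.7293 + 0.4419 → r_corr = 1.171 μm/a
Power-law: D(10) = r_corr · 10^0.813
  D(10) = 1.171 × 10^0.813 = 1.171 × 6.501 = 7.614 μm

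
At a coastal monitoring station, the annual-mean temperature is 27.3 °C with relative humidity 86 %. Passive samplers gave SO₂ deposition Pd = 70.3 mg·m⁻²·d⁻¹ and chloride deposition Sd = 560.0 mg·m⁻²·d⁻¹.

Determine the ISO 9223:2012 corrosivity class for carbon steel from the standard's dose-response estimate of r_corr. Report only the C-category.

carbon steel: T>10 °C ⇒ hinge -0.054·(27.3−10) = -0.9342
  Pd branch = 1.77·Pd^0.52·e^(0.02·RH+f) = 35.45 μm/a
  Sd branch = 0.102·Sd^0.62·e^(0.033·RH+0.04·T) = 262.6 μm/a
  sum: 35.45 + 262.6 → r_corr = 298 μm/a
Category bounds: 200…700 μm/a bracket r_corr ⇒ CX

CX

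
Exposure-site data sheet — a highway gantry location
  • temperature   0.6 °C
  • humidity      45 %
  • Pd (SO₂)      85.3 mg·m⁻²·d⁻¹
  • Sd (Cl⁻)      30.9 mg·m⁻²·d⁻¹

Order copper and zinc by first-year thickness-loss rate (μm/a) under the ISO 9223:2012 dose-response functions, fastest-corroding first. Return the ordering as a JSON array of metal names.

["zinc", "copper"]

copper: f(T) = +0.126·(T−10) [T≤10 °C] = -1.1844
  sulphur-dioxide contribution → 0.07328 μm/a
  chloride contribution → 0.1347 μm/a
  total first-year rate 0.208 μm/a
zinc: T≤10 °C ⇒ hinge +0.038·(0.6−10) = -0.3572
  sulphur-dioxide contribution → 0.5059 μm/a
  chloride contribution → 0.1866 μm/a
  ⇒ r_corr(zinc) = 0.6925 μm/a
Ordering by μm/a: zinc (0.692) > copper (0.208)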